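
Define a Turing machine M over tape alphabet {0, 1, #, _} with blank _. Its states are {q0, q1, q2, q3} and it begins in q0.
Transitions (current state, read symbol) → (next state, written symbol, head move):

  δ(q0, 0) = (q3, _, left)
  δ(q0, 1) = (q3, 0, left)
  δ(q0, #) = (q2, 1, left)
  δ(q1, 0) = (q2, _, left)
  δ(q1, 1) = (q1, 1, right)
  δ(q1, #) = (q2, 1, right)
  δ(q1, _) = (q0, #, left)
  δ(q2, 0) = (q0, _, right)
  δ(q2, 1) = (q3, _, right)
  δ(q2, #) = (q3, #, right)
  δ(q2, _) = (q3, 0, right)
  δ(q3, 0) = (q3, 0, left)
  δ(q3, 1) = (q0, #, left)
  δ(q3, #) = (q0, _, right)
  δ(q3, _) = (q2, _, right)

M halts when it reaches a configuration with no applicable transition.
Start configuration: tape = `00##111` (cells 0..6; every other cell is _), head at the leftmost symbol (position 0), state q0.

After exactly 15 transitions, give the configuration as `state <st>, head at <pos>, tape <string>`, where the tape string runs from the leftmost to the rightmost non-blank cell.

state q3, head at 1, tape 0_#111

state=q0 head=0 tape=_[0]0##111   (q0,0)→(q3,_,left)
state=q3 head=-1 tape=[_]_0##111   (q3,_)→(q2,_,right)
state=q2 head=0 tape=_[_]0##111   (q2,_)→(q3,0,right)
state=q3 head=1 tape=_0[0]##111   (q3,0)→(q3,0,left)
state=q3 head=0 tape=_[0]0##111   (q3,0)→(q3,0,left)
state=q3 head=-1 tape=[_]00##111   (q3,_)→(q2,_,right)
state=q2 head=0 tape=_[0]0##111   (q2,0)→(q0,_,right)
state=q0 head=1 tape=__[0]##111   (q0,0)→(q3,_,left)
state=q3 head=0 tape=_[_]_##111   (q3,_)→(q2,_,right)
state=q2 head=1 tape=__[_]##111   (q2,_)→(q3,0,right)
state=q3 head=2 tape=__0[#]#111   (q3,#)→(q0,_,right)
state=q0 head=3 tape=__0_[#]111   (q0,#)→(q2,1,left)
state=q2 head=2 tape=__0[_]1111   (q2,_)→(q3,0,right)
state=q3 head=3 tape=__00[1]111   (q3,1)→(q0,#,left)
state=q0 head=2 tape=__0[0]#111   (q0,0)→(q3,_,left)
state=q3 head=1 tape=__[0]_#111
After 15 steps: state q3, head at 1, tape 0_#111.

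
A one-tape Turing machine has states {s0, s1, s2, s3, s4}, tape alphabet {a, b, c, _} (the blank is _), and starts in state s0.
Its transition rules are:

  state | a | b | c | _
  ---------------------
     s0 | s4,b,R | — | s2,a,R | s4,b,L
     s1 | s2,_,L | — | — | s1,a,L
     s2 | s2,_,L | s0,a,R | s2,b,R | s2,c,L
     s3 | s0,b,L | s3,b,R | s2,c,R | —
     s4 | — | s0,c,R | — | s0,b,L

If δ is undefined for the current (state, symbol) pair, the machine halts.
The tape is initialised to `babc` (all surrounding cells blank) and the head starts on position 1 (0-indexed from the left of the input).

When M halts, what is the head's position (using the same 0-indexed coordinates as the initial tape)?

s0 | b[a]bc___   read a → write b, move R, go to s4
s4 | bb[b]c___   read b → write c, move R, go to s0
s0 | bbc[c]___   read c → write a, move R, go to s2
s2 | bbca[_]__   read _ → write c, move L, go to s2
s2 | bbc[a]c__   read a → write _, move L, go to s2
s2 | bb[c]_c__   read c → write b, move R, go to s2
s2 | bbb[_]c__   read _ → write c, move L, go to s2
s2 | bb[b]cc__   read b → write a, move R, go to s0
s0 | bba[c]c__   read c → write a, move R, go to s2
s2 | bbaa[c]__   read c → write b, move R, go to s2
s2 | bbaab[_]_   read _ → write c, move L, go to s2
s2 | bbaa[b]c_   read b → write a, move R, go to s0
s0 | bbaaa[c]_   read c → write a, move R, go to s2
s2 | bbaaaa[_]   read _ → write c, move L, go to s2
s2 | bbaaa[a]c   read a → write _, move L, go to s2
s2 | bbaa[a]_c   read a → write _, move L, go to s2
s2 | bba[a]__c   read a → write _, move L, go to s2
s2 | bb[a]___c   read a → write _, move L, go to s2
s2 | b[b]____c   read b → write a, move R, go to s0
s0 | ba[_]___c   read _ → write b, move L, go to s4
s4 | b[a]b___c
At halt the head is at cell 1.

1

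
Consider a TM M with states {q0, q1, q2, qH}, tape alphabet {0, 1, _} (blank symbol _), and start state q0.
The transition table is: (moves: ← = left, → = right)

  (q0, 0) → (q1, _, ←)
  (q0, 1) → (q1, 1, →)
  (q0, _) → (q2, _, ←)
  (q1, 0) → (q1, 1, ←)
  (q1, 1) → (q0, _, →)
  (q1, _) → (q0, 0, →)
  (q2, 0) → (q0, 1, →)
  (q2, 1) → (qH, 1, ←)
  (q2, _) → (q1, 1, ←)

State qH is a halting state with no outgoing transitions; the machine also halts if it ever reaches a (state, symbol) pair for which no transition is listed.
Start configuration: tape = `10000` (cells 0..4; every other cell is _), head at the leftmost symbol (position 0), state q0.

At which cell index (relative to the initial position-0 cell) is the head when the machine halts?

4

q0 | [1]0000__   read 1 → write 1, move →, go to q1
q1 | 1[0]000__   read 0 → write 1, move ←, go to q1
q1 | [1]1000__   read 1 → write _, move →, go to q0
q0 | _[1]000__   read 1 → write 1, move →, go to q1
q1 | _1[0]00__   read 0 → write 1, move ←, go to q1
q1 | _[1]100__   read 1 → write _, move →, go to q0
q0 | __[1]00__   read 1 → write 1, move →, go to q1
q1 | __1[0]0__   read 0 → write 1, move ←, go to q1
q1 | __[1]10__   read 1 → write _, move →, go to q0
q0 | ___[1]0__   read 1 → write 1, move →, go to q1
q1 | ___1[0]__   read 0 → write 1, move ←, go to q1
q1 | ___[1]1__   read 1 → write _, move →, go to q0
q0 | ____[1]__   read 1 → write 1, move →, go to q1
q1 | ____1[_]_   read _ → write 0, move →, go to q0
q0 | ____10[_]   read _ → write _, move ←, go to q2
q2 | ____1[0]_   read 0 → write 1, move →, go to q0
q0 | ____11[_]   read _ → write _, move ←, go to q2
q2 | ____1[1]_   read 1 → write 1, move ←, go to qH
qH | ____[1]1_
At halt the head is at cell 4.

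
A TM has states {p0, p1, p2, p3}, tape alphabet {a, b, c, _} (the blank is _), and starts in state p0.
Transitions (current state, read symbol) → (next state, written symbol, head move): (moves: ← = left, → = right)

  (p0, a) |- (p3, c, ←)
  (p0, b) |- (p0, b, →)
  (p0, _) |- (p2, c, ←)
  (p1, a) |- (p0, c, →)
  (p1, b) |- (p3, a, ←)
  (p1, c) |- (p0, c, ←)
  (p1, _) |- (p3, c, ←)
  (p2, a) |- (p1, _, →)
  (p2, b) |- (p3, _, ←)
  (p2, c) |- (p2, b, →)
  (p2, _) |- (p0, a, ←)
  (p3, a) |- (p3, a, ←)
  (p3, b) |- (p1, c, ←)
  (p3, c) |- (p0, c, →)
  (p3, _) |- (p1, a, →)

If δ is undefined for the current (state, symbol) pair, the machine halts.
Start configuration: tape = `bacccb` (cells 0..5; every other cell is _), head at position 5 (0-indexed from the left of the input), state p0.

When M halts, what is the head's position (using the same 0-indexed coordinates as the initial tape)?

state=p0 head=5 tape=baccc[b]__   (p0,b)→(p0,b,→)
state=p0 head=6 tape=bacccb[_]_   (p0,_)→(p2,c,←)
state=p2 head=5 tape=baccc[b]c_   (p2,b)→(p3,_,←)
state=p3 head=4 tape=bacc[c]_c_   (p3,c)→(p0,c,→)
state=p0 head=5 tape=baccc[_]c_   (p0,_)→(p2,c,←)
state=p2 head=4 tape=bacc[c]cc_   (p2,c)→(p2,b,→)
state=p2 head=5 tape=baccb[c]c_   (p2,c)→(p2,b,→)
state=p2 head=6 tape=baccbb[c]_   (p2,c)→(p2,b,→)
state=p2 head=7 tape=baccbbb[_]   (p2,_)→(p0,a,←)
state=p0 head=6 tape=baccbb[b]a   (p0,b)→(p0,b,→)
state=p0 head=7 tape=baccbbb[a]   (p0,a)→(p3,c,←)
state=p3 head=6 tape=baccbb[b]c   (p3,b)→(p1,c,←)
state=p1 head=5 tape=baccb[b]cc   (p1,b)→(p3,a,←)
state=p3 head=4 tape=bacc[b]acc   (p3,b)→(p1,c,←)
state=p1 head=3 tape=bac[c]cacc   (p1,c)→(p0,c,←)
state=p0 head=2 tape=ba[c]ccacc
At halt the head is at cell 2.

2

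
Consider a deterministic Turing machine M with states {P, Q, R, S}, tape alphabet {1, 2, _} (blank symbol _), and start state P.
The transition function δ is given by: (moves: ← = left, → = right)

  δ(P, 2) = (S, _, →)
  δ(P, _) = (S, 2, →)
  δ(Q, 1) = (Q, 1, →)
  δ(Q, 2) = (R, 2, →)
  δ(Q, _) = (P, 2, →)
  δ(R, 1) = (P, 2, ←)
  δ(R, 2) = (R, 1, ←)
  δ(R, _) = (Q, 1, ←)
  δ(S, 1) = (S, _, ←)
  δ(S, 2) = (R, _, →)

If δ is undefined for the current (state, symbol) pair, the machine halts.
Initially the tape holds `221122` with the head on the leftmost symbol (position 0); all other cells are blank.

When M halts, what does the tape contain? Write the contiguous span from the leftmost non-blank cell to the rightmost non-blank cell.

2__221

state=P head=0 tape=[2]21122_   (P,2)→(S,_,→)
state=S head=1 tape=_[2]1122_   (S,2)→(R,_,→)
state=R head=2 tape=__[1]122_   (R,1)→(P,2,←)
state=P head=1 tape=_[_]2122_   (P,_)→(S,2,→)
state=S head=2 tape=_2[2]122_   (S,2)→(R,_,→)
state=R head=3 tape=_2_[1]22_   (R,1)→(P,2,←)
state=P head=2 tape=_2[_]222_   (P,_)→(S,2,→)
state=S head=3 tape=_22[2]22_   (S,2)→(R,_,→)
state=R head=4 tape=_22_[2]2_   (R,2)→(R,1,←)
state=R head=3 tape=_22[_]12_   (R,_)→(Q,1,←)
state=Q head=2 tape=_2[2]112_   (Q,2)→(R,2,→)
state=R head=3 tape=_22[1]12_   (R,1)→(P,2,←)
state=P head=2 tape=_2[2]212_   (P,2)→(S,_,→)
state=S head=3 tape=_2_[2]12_   (S,2)→(R,_,→)
state=R head=4 tape=_2__[1]2_   (R,1)→(P,2,←)
state=P head=3 tape=_2_[_]22_   (P,_)→(S,2,→)
state=S head=4 tape=_2_2[2]2_   (S,2)→(R,_,→)
state=R head=5 tape=_2_2_[2]_   (R,2)→(R,1,←)
state=R head=4 tape=_2_2[_]1_   (R,_)→(Q,1,←)
state=Q head=3 tape=_2_[2]11_   (Q,2)→(R,2,→)
state=R head=4 tape=_2_2[1]1_   (R,1)→(P,2,←)
state=P head=3 tape=_2_[2]21_   (P,2)→(S,_,→)
state=S head=4 tape=_2__[2]1_   (S,2)→(R,_,→)
state=R head=5 tape=_2___[1]_   (R,1)→(P,2,←)
state=P head=4 tape=_2__[_]2_   (P,_)→(S,2,→)
state=S head=5 tape=_2__2[2]_   (S,2)→(R,_,→)
state=R head=6 tape=_2__2_[_]   (R,_)→(Q,1,←)
state=Q head=5 tape=_2__2[_]1   (Q,_)→(P,2,→)
state=P head=6 tape=_2__22[1]
The non-blank tape span at halt is 2__221.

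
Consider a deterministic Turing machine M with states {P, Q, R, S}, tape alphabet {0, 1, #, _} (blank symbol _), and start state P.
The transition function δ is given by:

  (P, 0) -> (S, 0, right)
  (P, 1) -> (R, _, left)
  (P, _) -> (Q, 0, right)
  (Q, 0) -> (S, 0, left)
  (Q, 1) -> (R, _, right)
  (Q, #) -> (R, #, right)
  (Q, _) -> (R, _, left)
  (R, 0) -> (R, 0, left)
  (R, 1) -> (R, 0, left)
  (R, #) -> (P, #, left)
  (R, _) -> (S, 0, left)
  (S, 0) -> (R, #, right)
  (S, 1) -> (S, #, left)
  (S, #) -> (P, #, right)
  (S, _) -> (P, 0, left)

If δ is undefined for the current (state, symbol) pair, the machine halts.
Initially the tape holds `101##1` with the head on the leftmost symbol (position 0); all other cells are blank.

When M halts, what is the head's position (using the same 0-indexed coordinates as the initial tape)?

P | ____[1]01##1   read 1 → write _, move left, go to R
R | ___[_]_01##1   read _ → write 0, move left, go to S
S | __[_]0_01##1   read _ → write 0, move left, go to P
P | _[_]00_01##1   read _ → write 0, move right, go to Q
Q | _0[0]0_01##1   read 0 → write 0, move left, go to S
S | _[0]00_01##1   read 0 → write #, move right, go to R
R | _#[0]0_01##1   read 0 → write 0, move left, go to R
R | _[#]00_01##1   read # → write #, move left, go to P
P | [_]#00_01##1   read _ → write 0, move right, go to Q
Q | 0[#]00_01##1   read # → write #, move right, go to R
R | 0#[0]0_01##1   read 0 → write 0, move left, go to R
R | 0[#]00_01##1   read # → write #, move left, go to P
P | [0]#00_01##1   read 0 → write 0, move right, go to S
S | 0[#]00_01##1   read # → write #, move right, go to P
P | 0#[0]0_01##1   read 0 → write 0, move right, go to S
S | 0#0[0]_01##1   read 0 → write #, move right, go to R
R | 0#0#[_]01##1   read _ → write 0, move left, go to S
S | 0#0[#]001##1   read # → write #, move right, go to P
P | 0#0#[0]01##1   read 0 → write 0, move right, go to S
S | 0#0#0[0]1##1   read 0 → write #, move right, go to R
R | 0#0#0#[1]##1   read 1 → write 0, move left, go to R
R | 0#0#0[#]0##1   read # → write #, move left, go to P
P | 0#0#[0]#0##1   read 0 → write 0, move right, go to S
S | 0#0#0[#]0##1   read # → write #, move right, go to P
P | 0#0#0#[0]##1   read 0 → write 0, move right, go to S
S | 0#0#0#0[#]#1   read # → write #, move right, go to P
P | 0#0#0#0#[#]1
At halt the head is at cell 4.

4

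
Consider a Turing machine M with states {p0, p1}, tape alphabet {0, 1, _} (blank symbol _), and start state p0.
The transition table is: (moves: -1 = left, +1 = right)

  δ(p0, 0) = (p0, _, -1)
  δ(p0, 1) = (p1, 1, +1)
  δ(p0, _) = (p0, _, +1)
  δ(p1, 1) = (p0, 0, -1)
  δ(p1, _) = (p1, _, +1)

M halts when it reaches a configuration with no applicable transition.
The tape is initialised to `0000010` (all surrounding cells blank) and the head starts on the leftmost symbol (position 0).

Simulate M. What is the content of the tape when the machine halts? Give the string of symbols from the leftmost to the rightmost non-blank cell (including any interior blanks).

10

state=p0 head=0 tape=_[0]000010   (p0,0)→(p0,_,-1)
state=p0 head=-1 tape=[_]_000010   (p0,_)→(p0,_,+1)
state=p0 head=0 tape=_[_]000010   (p0,_)→(p0,_,+1)
state=p0 head=1 tape=__[0]00010   (p0,0)→(p0,_,-1)
state=p0 head=0 tape=_[_]_00010   (p0,_)→(p0,_,+1)
state=p0 head=1 tape=__[_]00010   (p0,_)→(p0,_,+1)
state=p0 head=2 tape=___[0]0010   (p0,0)→(p0,_,-1)
state=p0 head=1 tape=__[_]_0010   (p0,_)→(p0,_,+1)
state=p0 head=2 tape=___[_]0010   (p0,_)→(p0,_,+1)
state=p0 head=3 tape=____[0]010   (p0,0)→(p0,_,-1)
state=p0 head=2 tape=___[_]_010   (p0,_)→(p0,_,+1)
state=p0 head=3 tape=____[_]010   (p0,_)→(p0,_,+1)
state=p0 head=4 tape=_____[0]10   (p0,0)→(p0,_,-1)
state=p0 head=3 tape=____[_]_10   (p0,_)→(p0,_,+1)
state=p0 head=4 tape=_____[_]10   (p0,_)→(p0,_,+1)
state=p0 head=5 tape=______[1]0   (p0,1)→(p1,1,+1)
state=p1 head=6 tape=______1[0]
The non-blank tape span at halt is 10.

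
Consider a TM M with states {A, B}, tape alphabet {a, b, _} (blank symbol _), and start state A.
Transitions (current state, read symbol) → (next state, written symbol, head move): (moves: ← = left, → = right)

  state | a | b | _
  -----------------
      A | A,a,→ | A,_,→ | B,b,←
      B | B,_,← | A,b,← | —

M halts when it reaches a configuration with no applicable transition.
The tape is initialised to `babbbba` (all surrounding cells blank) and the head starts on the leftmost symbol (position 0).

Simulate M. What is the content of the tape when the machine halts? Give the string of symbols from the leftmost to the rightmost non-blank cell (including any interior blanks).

state=A head=0 tape=[b]abbbba_   (A,b)→(A,_,→)
state=A head=1 tape=_[a]bbbba_   (A,a)→(A,a,→)
state=A head=2 tape=_a[b]bbba_   (A,b)→(A,_,→)
state=A head=3 tape=_a_[b]bba_   (A,b)→(A,_,→)
state=A head=4 tape=_a__[b]ba_   (A,b)→(A,_,→)
state=A head=5 tape=_a___[b]a_   (A,b)→(A,_,→)
state=A head=6 tape=_a____[a]_   (A,a)→(A,a,→)
state=A head=7 tape=_a____a[_]   (A,_)→(B,b,←)
state=B head=6 tape=_a____[a]b   (B,a)→(B,_,←)
state=B head=5 tape=_a___[_]_b
The non-blank tape span at halt is a_____b.

a_____b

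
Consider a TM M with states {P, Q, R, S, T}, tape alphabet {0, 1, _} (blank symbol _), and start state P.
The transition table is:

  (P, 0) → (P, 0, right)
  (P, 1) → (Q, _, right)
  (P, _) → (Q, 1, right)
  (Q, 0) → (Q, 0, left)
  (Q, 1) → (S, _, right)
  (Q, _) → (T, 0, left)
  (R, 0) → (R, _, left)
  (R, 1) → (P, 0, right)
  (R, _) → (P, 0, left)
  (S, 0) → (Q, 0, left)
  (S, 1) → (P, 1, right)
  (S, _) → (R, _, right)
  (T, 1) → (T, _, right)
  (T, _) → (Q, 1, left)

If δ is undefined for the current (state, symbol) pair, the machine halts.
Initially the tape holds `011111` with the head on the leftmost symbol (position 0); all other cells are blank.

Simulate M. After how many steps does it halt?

state=P head=0 tape=[0]11111__   (P,0)→(P,0,right)
state=P head=1 tape=0[1]1111__   (P,1)→(Q,_,right)
state=Q head=2 tape=0_[1]111__   (Q,1)→(S,_,right)
state=S head=3 tape=0__[1]11__   (S,1)→(P,1,right)
state=P head=4 tape=0__1[1]1__   (P,1)→(Q,_,right)
state=Q head=5 tape=0__1_[1]__   (Q,1)→(S,_,right)
state=S head=6 tape=0__1__[_]_   (S,_)→(R,_,right)
state=R head=7 tape=0__1___[_]   (R,_)→(P,0,left)
state=P head=6 tape=0__1__[_]0   (P,_)→(Q,1,right)
state=Q head=7 tape=0__1__1[0]   (Q,0)→(Q,0,left)
state=Q head=6 tape=0__1__[1]0   (Q,1)→(S,_,right)
state=S head=7 tape=0__1___[0]   (S,0)→(Q,0,left)
state=Q head=6 tape=0__1__[_]0   (Q,_)→(T,0,left)
state=T head=5 tape=0__1_[_]00   (T,_)→(Q,1,left)
state=Q head=4 tape=0__1[_]100   (Q,_)→(T,0,left)
state=T head=3 tape=0__[1]0100   (T,1)→(T,_,right)
state=T head=4 tape=0___[0]100
M halts after 16 transitions.

16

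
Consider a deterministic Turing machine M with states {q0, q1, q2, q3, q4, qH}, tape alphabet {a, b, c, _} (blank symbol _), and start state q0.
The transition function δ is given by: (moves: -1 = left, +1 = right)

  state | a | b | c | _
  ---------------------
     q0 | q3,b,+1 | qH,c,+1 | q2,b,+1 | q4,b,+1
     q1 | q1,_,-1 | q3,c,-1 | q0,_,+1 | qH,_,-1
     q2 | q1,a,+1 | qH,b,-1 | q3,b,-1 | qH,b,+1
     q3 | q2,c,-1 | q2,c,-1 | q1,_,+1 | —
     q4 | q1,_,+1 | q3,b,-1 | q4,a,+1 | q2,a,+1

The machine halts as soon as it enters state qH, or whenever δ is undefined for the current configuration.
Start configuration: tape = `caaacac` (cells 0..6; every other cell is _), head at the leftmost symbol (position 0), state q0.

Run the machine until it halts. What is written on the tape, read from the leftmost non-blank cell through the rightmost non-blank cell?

q0 | _[c]aaacac   read c → write b, move +1, go to q2
q2 | _b[a]aacac   read a → write a, move +1, go to q1
q1 | _ba[a]acac   read a → write _, move -1, go to q1
q1 | _b[a]_acac   read a → write _, move -1, go to q1
q1 | _[b]__acac   read b → write c, move -1, go to q3
q3 | [_]c__acac
The non-blank tape span at halt is c__acac.

c__acac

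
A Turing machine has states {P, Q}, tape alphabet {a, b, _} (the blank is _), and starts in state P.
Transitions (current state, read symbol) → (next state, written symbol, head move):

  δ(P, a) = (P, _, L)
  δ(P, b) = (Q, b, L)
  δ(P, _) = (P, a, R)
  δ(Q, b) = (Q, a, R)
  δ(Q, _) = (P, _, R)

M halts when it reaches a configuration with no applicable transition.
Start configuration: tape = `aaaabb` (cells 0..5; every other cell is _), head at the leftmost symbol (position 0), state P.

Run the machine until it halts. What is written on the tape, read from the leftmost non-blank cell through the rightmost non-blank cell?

aaaaaaaabb

state=P head=0 tape=____[a]aaabb   (P,a)→(P,_,L)
state=P head=-1 tape=___[_]_aaabb   (P,_)→(P,a,R)
state=P head=0 tape=___a[_]aaabb   (P,_)→(P,a,R)
state=P head=1 tape=___aa[a]aabb   (P,a)→(P,_,L)
state=P head=0 tape=___a[a]_aabb   (P,a)→(P,_,L)
state=P head=-1 tape=___[a]__aabb   (P,a)→(P,_,L)
state=P head=-2 tape=__[_]___aabb   (P,_)→(P,a,R)
state=P head=-1 tape=__a[_]__aabb   (P,_)→(P,a,R)
state=P head=0 tape=__aa[_]_aabb   (P,_)→(P,a,R)
state=P head=1 tape=__aaa[_]aabb   (P,_)→(P,a,R)
state=P head=2 tape=__aaaa[a]abb   (P,a)→(P,_,L)
state=P head=1 tape=__aaa[a]_abb   (P,a)→(P,_,L)
state=P head=0 tape=__aa[a]__abb   (P,a)→(P,_,L)
state=P head=-1 tape=__a[a]___abb   (P,a)→(P,_,L)
state=P head=-2 tape=__[a]____abb   (P,a)→(P,_,L)
state=P head=-3 tape=_[_]_____abb   (P,_)→(P,a,R)
state=P head=-2 tape=_a[_]____abb   (P,_)→(P,a,R)
state=P head=-1 tape=_aa[_]___abb   (P,_)→(P,a,R)
state=P head=0 tape=_aaa[_]__abb   (P,_)→(P,a,R)
state=P head=1 tape=_aaaa[_]_abb   (P,_)→(P,a,R)
state=P head=2 tape=_aaaaa[_]abb   (P,_)→(P,a,R)
state=P head=3 tape=_aaaaaa[a]bb   (P,a)→(P,_,L)
state=P head=2 tape=_aaaaa[a]_bb   (P,a)→(P,_,L)
state=P head=1 tape=_aaaa[a]__bb   (P,a)→(P,_,L)
state=P head=0 tape=_aaa[a]___bb   (P,a)→(P,_,L)
state=P head=-1 tape=_aa[a]____bb   (P,a)→(P,_,L)
state=P head=-2 tape=_a[a]_____bb   (P,a)→(P,_,L)
state=P head=-3 tape=_[a]______bb   (P,a)→(P,_,L)
state=P head=-4 tape=[_]_______bb   (P,_)→(P,a,R)
state=P head=-3 tape=a[_]______bb   (P,_)→(P,a,R)
state=P head=-2 tape=aa[_]_____bb   (P,_)→(P,a,R)
state=P head=-1 tape=aaa[_]____bb   (P,_)→(P,a,R)
state=P head=0 tape=aaaa[_]___bb   (P,_)→(P,a,R)
state=P head=1 tape=aaaaa[_]__bb   (P,_)→(P,a,R)
state=P head=2 tape=aaaaaa[_]_bb   (P,_)→(P,a,R)
state=P head=3 tape=aaaaaaa[_]bb   (P,_)→(P,a,R)
state=P head=4 tape=aaaaaaaa[b]b   (P,b)→(Q,b,L)
state=Q head=3 tape=aaaaaaa[a]bb
The non-blank tape span at halt is aaaaaaaabb.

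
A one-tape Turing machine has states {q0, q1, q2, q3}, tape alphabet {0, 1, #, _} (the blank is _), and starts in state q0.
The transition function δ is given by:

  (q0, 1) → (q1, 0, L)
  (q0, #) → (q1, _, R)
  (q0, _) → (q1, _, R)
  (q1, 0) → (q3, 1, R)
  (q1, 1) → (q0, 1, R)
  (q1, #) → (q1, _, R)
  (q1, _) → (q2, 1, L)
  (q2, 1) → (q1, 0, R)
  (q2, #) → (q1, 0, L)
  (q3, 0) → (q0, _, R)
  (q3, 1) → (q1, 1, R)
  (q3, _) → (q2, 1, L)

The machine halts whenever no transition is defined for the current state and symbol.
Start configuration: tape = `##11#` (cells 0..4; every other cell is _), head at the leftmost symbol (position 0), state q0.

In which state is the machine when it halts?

state=q0 head=0 tape=[#]#11#   (q0,#)→(q1,_,R)
state=q1 head=1 tape=_[#]11#   (q1,#)→(q1,_,R)
state=q1 head=2 tape=__[1]1#   (q1,1)→(q0,1,R)
state=q0 head=3 tape=__1[1]#   (q0,1)→(q1,0,L)
state=q1 head=2 tape=__[1]0#   (q1,1)→(q0,1,R)
state=q0 head=3 tape=__1[0]#
No transition is defined for (q0, 0); M halts in state q0.

q0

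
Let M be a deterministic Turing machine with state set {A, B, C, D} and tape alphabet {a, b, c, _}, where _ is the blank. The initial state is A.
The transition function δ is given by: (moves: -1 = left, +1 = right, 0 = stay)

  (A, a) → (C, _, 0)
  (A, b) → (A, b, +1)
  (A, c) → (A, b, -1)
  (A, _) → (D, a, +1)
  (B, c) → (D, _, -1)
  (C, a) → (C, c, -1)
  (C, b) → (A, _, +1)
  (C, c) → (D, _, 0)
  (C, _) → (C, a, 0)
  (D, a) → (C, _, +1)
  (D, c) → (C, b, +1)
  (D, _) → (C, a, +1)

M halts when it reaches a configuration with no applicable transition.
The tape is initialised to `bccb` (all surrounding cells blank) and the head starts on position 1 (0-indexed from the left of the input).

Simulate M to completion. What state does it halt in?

state=A head=1 tape=b[c]cb___   (A,c)→(A,b,-1)
state=A head=0 tape=[b]bcb___   (A,b)→(A,b,+1)
state=A head=1 tape=b[b]cb___   (A,b)→(A,b,+1)
state=A head=2 tape=bb[c]b___   (A,c)→(A,b,-1)
state=A head=1 tape=b[b]bb___   (A,b)→(A,b,+1)
state=A head=2 tape=bb[b]b___   (A,b)→(A,b,+1)
state=A head=3 tape=bbb[b]___   (A,b)→(A,b,+1)
state=A head=4 tape=bbbb[_]__   (A,_)→(D,a,+1)
state=D head=5 tape=bbbba[_]_   (D,_)→(C,a,+1)
state=C head=6 tape=bbbbaa[_]   (C,_)→(C,a,0)
state=C head=6 tape=bbbbaa[a]   (C,a)→(C,c,-1)
state=C head=5 tape=bbbba[a]c   (C,a)→(C,c,-1)
state=C head=4 tape=bbbb[a]cc   (C,a)→(C,c,-1)
state=C head=3 tape=bbb[b]ccc   (C,b)→(A,_,+1)
state=A head=4 tape=bbb_[c]cc   (A,c)→(A,b,-1)
state=A head=3 tape=bbb[_]bcc   (A,_)→(D,a,+1)
state=D head=4 tape=bbba[b]cc
No transition is defined for (D, b); M halts in state D.

D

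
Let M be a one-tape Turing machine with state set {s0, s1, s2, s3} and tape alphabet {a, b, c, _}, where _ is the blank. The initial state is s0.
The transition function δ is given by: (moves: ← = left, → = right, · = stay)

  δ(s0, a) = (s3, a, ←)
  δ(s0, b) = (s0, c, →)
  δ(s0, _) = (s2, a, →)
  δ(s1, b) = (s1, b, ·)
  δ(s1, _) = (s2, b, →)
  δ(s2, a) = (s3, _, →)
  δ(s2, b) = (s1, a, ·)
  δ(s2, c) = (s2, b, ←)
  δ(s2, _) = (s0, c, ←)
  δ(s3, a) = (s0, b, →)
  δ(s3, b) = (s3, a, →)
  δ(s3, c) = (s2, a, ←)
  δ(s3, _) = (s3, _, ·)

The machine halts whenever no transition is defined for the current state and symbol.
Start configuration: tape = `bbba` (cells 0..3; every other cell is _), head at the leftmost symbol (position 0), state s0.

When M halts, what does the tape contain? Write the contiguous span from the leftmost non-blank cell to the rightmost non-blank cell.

state=s0 head=0 tape=__[b]bba__   (s0,b)→(s0,c,→)
state=s0 head=1 tape=__c[b]ba__   (s0,b)→(s0,c,→)
state=s0 head=2 tape=__cc[b]a__   (s0,b)→(s0,c,→)
state=s0 head=3 tape=__ccc[a]__   (s0,a)→(s3,a,←)
state=s3 head=2 tape=__cc[c]a__   (s3,c)→(s2,a,←)
state=s2 head=1 tape=__c[c]aa__   (s2,c)→(s2,b,←)
state=s2 head=0 tape=__[c]baa__   (s2,c)→(s2,b,←)
state=s2 head=-1 tape=_[_]bbaa__   (s2,_)→(s0,c,←)
state=s0 head=-2 tape=[_]cbbaa__   (s0,_)→(s2,a,→)
state=s2 head=-1 tape=a[c]bbaa__   (s2,c)→(s2,b,←)
state=s2 head=-2 tape=[a]bbbaa__   (s2,a)→(s3,_,→)
state=s3 head=-1 tape=_[b]bbaa__   (s3,b)→(s3,a,→)
state=s3 head=0 tape=_a[b]baa__   (s3,b)→(s3,a,→)
state=s3 head=1 tape=_aa[b]aa__   (s3,b)→(s3,a,→)
state=s3 head=2 tape=_aaa[a]a__   (s3,a)→(s0,b,→)
state=s0 head=3 tape=_aaab[a]__   (s0,a)→(s3,a,←)
state=s3 head=2 tape=_aaa[b]a__   (s3,b)→(s3,a,→)
state=s3 head=3 tape=_aaaa[a]__   (s3,a)→(s0,b,→)
state=s0 head=4 tape=_aaaab[_]_   (s0,_)→(s2,a,→)
state=s2 head=5 tape=_aaaaba[_]   (s2,_)→(s0,c,←)
state=s0 head=4 tape=_aaaab[a]c   (s0,a)→(s3,a,←)
state=s3 head=3 tape=_aaaa[b]ac   (s3,b)→(s3,a,→)
state=s3 head=4 tape=_aaaaa[a]c   (s3,a)→(s0,b,→)
state=s0 head=5 tape=_aaaaab[c]
The non-blank tape span at halt is aaaaabc.

aaaaabc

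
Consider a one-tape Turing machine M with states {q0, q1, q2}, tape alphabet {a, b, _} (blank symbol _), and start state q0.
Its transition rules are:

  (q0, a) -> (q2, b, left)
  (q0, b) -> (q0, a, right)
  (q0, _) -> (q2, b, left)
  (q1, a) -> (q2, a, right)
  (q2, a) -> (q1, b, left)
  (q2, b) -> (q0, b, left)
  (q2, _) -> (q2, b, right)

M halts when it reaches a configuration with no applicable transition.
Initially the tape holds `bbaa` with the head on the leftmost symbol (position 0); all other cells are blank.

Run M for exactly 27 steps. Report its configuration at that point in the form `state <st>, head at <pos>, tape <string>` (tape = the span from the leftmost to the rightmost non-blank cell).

state=q0 head=0 tape=__[b]baa   (q0,b)→(q0,a,right)
state=q0 head=1 tape=__a[b]aa   (q0,b)→(q0,a,right)
state=q0 head=2 tape=__aa[a]a   (q0,a)→(q2,b,left)
state=q2 head=1 tape=__a[a]ba   (q2,a)→(q1,b,left)
state=q1 head=0 tape=__[a]bba   (q1,a)→(q2,a,right)
state=q2 head=1 tape=__a[b]ba   (q2,b)→(q0,b,left)
state=q0 head=0 tape=__[a]bba   (q0,a)→(q2,b,left)
state=q2 head=-1 tape=_[_]bbba   (q2,_)→(q2,b,right)
state=q2 head=0 tape=_b[b]bba   (q2,b)→(q0,b,left)
state=q0 head=-1 tape=_[b]bbba   (q0,b)→(q0,a,right)
state=q0 head=0 tape=_a[b]bba   (q0,b)→(q0,a,right)
state=q0 head=1 tape=_aa[b]ba   (q0,b)→(q0,a,right)
state=q0 head=2 tape=_aaa[b]a   (q0,b)→(q0,a,right)
state=q0 head=3 tape=_aaaa[a]   (q0,a)→(q2,b,left)
state=q2 head=2 tape=_aaa[a]b   (q2,a)→(q1,b,left)
state=q1 head=1 tape=_aa[a]bb   (q1,a)→(q2,a,right)
state=q2 head=2 tape=_aaa[b]b   (q2,b)→(q0,b,left)
state=q0 head=1 tape=_aa[a]bb   (q0,a)→(q2,b,left)
state=q2 head=0 tape=_a[a]bbb   (q2,a)→(q1,b,left)
state=q1 head=-1 tape=_[a]bbbb   (q1,a)→(q2,a,right)
state=q2 head=0 tape=_a[b]bbb   (q2,b)→(q0,b,left)
state=q0 head=-1 tape=_[a]bbbb   (q0,a)→(q2,b,left)
state=q2 head=-2 tape=[_]bbbbb   (q2,_)→(q2,b,right)
state=q2 head=-1 tape=b[b]bbbb   (q2,b)→(q0,b,left)
state=q0 head=-2 tape=[b]bbbbb   (q0,b)→(q0,a,right)
state=q0 head=-1 tape=a[b]bbbb   (q0,b)→(q0,a,right)
state=q0 head=0 tape=aa[b]bbb   (q0,b)→(q0,a,right)
state=q0 head=1 tape=aaa[b]bb
After 27 steps: state q0, head at 1, tape aaabbb.

state q0, head at 1, tape aaabbb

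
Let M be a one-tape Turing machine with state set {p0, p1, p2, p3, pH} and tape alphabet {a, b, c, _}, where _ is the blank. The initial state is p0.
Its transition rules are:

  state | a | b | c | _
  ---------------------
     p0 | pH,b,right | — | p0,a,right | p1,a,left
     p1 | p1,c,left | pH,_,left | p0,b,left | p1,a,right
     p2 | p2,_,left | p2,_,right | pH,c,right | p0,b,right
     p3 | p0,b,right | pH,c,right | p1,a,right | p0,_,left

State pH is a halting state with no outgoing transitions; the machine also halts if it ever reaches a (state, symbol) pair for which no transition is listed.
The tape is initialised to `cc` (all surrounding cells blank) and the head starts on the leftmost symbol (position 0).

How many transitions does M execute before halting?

state=p0 head=0 tape=_[c]c_   (p0,c)→(p0,a,right)
state=p0 head=1 tape=_a[c]_   (p0,c)→(p0,a,right)
state=p0 head=2 tape=_aa[_]   (p0,_)→(p1,a,left)
state=p1 head=1 tape=_a[a]a   (p1,a)→(p1,c,left)
state=p1 head=0 tape=_[a]ca   (p1,a)→(p1,c,left)
state=p1 head=-1 tape=[_]cca   (p1,_)→(p1,a,right)
state=p1 head=0 tape=a[c]ca   (p1,c)→(p0,b,left)
state=p0 head=-1 tape=[a]bca   (p0,a)→(pH,b,right)
state=pH head=0 tape=b[b]ca
M halts after 8 transitions.

8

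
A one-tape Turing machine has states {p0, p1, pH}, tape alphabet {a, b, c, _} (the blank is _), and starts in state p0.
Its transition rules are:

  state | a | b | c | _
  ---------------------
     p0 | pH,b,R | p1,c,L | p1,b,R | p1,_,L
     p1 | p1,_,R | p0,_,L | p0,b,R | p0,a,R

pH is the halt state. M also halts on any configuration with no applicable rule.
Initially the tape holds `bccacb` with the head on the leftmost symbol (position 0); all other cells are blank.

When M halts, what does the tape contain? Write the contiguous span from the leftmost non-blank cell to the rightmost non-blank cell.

state=p0 head=0 tape=_[b]ccacb   (p0,b)→(p1,c,L)
state=p1 head=-1 tape=[_]cccacb   (p1,_)→(p0,a,R)
state=p0 head=0 tape=a[c]ccacb   (p0,c)→(p1,b,R)
state=p1 head=1 tape=ab[c]cacb   (p1,c)→(p0,b,R)
state=p0 head=2 tape=abb[c]acb   (p0,c)→(p1,b,R)
state=p1 head=3 tape=abbb[a]cb   (p1,a)→(p1,_,R)
state=p1 head=4 tape=abbb_[c]b   (p1,c)→(p0,b,R)
state=p0 head=5 tape=abbb_b[b]   (p0,b)→(p1,c,L)
state=p1 head=4 tape=abbb_[b]c   (p1,b)→(p0,_,L)
state=p0 head=3 tape=abbb[_]_c   (p0,_)→(p1,_,L)
state=p1 head=2 tape=abb[b]__c   (p1,b)→(p0,_,L)
state=p0 head=1 tape=ab[b]___c   (p0,b)→(p1,c,L)
state=p1 head=0 tape=a[b]c___c   (p1,b)→(p0,_,L)
state=p0 head=-1 tape=[a]_c___c   (p0,a)→(pH,b,R)
state=pH head=0 tape=b[_]c___c
The non-blank tape span at halt is b_c___c.

b_c___c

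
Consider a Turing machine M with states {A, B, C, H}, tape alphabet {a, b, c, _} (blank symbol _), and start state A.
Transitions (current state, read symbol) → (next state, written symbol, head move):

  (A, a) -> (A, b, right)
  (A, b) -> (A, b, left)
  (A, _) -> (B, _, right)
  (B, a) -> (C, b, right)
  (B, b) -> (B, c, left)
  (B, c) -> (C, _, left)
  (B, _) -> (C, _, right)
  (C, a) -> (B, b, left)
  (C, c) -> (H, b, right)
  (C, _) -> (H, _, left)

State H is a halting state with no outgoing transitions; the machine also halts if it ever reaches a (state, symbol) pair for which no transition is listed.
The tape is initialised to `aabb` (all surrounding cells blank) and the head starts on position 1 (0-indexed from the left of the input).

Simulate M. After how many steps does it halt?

A | _a[a]bb   read a → write b, move right, go to A
A | _ab[b]b   read b → write b, move left, go to A
A | _a[b]bb   read b → write b, move left, go to A
A | _[a]bbb   read a → write b, move right, go to A
A | _b[b]bb   read b → write b, move left, go to A
A | _[b]bbb   read b → write b, move left, go to A
A | [_]bbbb   read _ → write _, move right, go to B
B | _[b]bbb   read b → write c, move left, go to B
B | [_]cbbb   read _ → write _, move right, go to C
C | _[c]bbb   read c → write b, move right, go to H
H | _b[b]bb
M halts after 10 transitions.

10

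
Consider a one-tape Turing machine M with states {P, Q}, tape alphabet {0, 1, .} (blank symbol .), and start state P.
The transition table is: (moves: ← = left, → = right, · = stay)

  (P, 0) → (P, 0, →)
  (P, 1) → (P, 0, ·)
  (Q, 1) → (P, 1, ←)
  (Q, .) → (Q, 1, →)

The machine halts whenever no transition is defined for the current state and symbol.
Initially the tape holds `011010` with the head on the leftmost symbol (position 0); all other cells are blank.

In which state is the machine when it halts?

state=P head=0 tape=[0]11010.   (P,0)→(P,0,→)
state=P head=1 tape=0[1]1010.   (P,1)→(P,0,·)
state=P head=1 tape=0[0]1010.   (P,0)→(P,0,→)
state=P head=2 tape=00[1]010.   (P,1)→(P,0,·)
state=P head=2 tape=00[0]010.   (P,0)→(P,0,→)
state=P head=3 tape=000[0]10.   (P,0)→(P,0,→)
state=P head=4 tape=0000[1]0.   (P,1)→(P,0,·)
state=P head=4 tape=0000[0]0.   (P,0)→(P,0,→)
state=P head=5 tape=00000[0].   (P,0)→(P,0,→)
state=P head=6 tape=000000[.]
No transition is defined for (P, .); M halts in state P.

P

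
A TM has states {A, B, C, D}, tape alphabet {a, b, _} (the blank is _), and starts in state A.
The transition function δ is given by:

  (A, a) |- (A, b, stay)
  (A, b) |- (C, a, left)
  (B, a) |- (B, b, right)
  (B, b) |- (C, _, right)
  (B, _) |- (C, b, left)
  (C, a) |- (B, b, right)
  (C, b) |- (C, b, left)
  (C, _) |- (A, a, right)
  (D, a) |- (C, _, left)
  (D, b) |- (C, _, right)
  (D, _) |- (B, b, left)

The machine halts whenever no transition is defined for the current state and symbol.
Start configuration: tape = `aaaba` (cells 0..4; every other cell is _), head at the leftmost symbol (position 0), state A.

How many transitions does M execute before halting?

A | _[a]aaba___   read a → write b, move stay, go to A
A | _[b]aaba___   read b → write a, move left, go to C
C | [_]aaaba___   read _ → write a, move right, go to A
A | a[a]aaba___   read a → write b, move stay, go to A
A | a[b]aaba___   read b → write a, move left, go to C
C | [a]aaaba___   read a → write b, move right, go to B
B | b[a]aaba___   read a → write b, move right, go to B
B | bb[a]aba___   read a → write b, move right, go to B
B | bbb[a]ba___   read a → write b, move right, go to B
B | bbbb[b]a___   read b → write _, move right, go to C
C | bbbb_[a]___   read a → write b, move right, go to B
B | bbbb_b[_]__   read _ → write b, move left, go to C
C | bbbb_[b]b__   read b → write b, move left, go to C
C | bbbb[_]bb__   read _ → write a, move right, go to A
A | bbbba[b]b__   read b → write a, move left, go to C
C | bbbb[a]ab__   read a → write b, move right, go to B
B | bbbbb[a]b__   read a → write b, move right, go to B
B | bbbbbb[b]__   read b → write _, move right, go to C
C | bbbbbb_[_]_   read _ → write a, move right, go to A
A | bbbbbb_a[_]
M halts after 19 transitions.

19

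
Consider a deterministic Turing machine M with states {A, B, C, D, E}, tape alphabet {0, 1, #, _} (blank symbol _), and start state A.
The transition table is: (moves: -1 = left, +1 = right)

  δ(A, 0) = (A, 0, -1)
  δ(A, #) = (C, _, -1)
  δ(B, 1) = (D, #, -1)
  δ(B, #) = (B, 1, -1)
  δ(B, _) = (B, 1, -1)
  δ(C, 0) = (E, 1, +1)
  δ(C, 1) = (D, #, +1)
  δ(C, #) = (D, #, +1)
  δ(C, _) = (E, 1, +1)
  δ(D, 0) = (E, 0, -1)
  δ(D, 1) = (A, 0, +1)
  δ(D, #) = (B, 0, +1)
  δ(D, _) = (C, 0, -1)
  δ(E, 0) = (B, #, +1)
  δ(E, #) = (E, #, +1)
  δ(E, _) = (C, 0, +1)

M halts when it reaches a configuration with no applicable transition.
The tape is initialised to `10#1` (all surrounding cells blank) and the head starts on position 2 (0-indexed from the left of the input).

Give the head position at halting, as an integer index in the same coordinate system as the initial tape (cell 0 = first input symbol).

state=A head=2 tape=10[#]1__   (A,#)→(C,_,-1)
state=C head=1 tape=1[0]_1__   (C,0)→(E,1,+1)
state=E head=2 tape=11[_]1__   (E,_)→(C,0,+1)
state=C head=3 tape=110[1]__   (C,1)→(D,#,+1)
state=D head=4 tape=110#[_]_   (D,_)→(C,0,-1)
state=C head=3 tape=110[#]0_   (C,#)→(D,#,+1)
state=D head=4 tape=110#[0]_   (D,0)→(E,0,-1)
state=E head=3 tape=110[#]0_   (E,#)→(E,#,+1)
state=E head=4 tape=110#[0]_   (E,0)→(B,#,+1)
state=B head=5 tape=110##[_]   (B,_)→(B,1,-1)
state=B head=4 tape=110#[#]1   (B,#)→(B,1,-1)
state=B head=3 tape=110[#]11   (B,#)→(B,1,-1)
state=B head=2 tape=11[0]111
At halt the head is at cell 2.

2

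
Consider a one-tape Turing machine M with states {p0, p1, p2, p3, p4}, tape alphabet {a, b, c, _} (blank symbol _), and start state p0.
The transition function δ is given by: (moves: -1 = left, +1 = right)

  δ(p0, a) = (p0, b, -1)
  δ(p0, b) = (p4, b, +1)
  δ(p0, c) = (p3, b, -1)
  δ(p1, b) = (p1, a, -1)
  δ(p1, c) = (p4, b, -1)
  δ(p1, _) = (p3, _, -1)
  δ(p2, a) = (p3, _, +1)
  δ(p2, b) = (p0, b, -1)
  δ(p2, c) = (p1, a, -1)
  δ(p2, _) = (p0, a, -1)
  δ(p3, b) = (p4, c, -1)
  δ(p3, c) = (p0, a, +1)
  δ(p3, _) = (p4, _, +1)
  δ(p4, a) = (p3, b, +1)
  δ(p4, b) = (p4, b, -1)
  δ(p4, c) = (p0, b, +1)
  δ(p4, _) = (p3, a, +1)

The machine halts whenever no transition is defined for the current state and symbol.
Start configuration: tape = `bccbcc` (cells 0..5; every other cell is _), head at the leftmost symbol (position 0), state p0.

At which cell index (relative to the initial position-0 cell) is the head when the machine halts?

0

p0 | _[b]ccbcc   read b → write b, move +1, go to p4
p4 | _b[c]cbcc   read c → write b, move +1, go to p0
p0 | _bb[c]bcc   read c → write b, move -1, go to p3
p3 | _b[b]bbcc   read b → write c, move -1, go to p4
p4 | _[b]cbbcc   read b → write b, move -1, go to p4
p4 | [_]bcbbcc   read _ → write a, move +1, go to p3
p3 | a[b]cbbcc   read b → write c, move -1, go to p4
p4 | [a]ccbbcc   read a → write b, move +1, go to p3
p3 | b[c]cbbcc   read c → write a, move +1, go to p0
p0 | ba[c]bbcc   read c → write b, move -1, go to p3
p3 | b[a]bbbcc
At halt the head is at cell 0.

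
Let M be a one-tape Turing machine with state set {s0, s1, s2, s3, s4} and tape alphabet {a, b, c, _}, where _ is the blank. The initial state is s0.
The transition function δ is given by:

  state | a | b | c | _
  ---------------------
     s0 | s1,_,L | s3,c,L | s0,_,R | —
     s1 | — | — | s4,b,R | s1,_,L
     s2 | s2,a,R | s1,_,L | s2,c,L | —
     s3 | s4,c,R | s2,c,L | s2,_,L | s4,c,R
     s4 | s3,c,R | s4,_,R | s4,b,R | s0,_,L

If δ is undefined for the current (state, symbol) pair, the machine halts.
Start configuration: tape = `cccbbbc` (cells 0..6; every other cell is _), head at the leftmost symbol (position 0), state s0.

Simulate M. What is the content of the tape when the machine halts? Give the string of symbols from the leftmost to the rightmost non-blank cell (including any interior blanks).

state=s0 head=0 tape=[c]ccbbbc_   (s0,c)→(s0,_,R)
state=s0 head=1 tape=_[c]cbbbc_   (s0,c)→(s0,_,R)
state=s0 head=2 tape=__[c]bbbc_   (s0,c)→(s0,_,R)
state=s0 head=3 tape=___[b]bbc_   (s0,b)→(s3,c,L)
state=s3 head=2 tape=__[_]cbbc_   (s3,_)→(s4,c,R)
state=s4 head=3 tape=__c[c]bbc_   (s4,c)→(s4,b,R)
state=s4 head=4 tape=__cb[b]bc_   (s4,b)→(s4,_,R)
state=s4 head=5 tape=__cb_[b]c_   (s4,b)→(s4,_,R)
state=s4 head=6 tape=__cb__[c]_   (s4,c)→(s4,b,R)
state=s4 head=7 tape=__cb__b[_]   (s4,_)→(s0,_,L)
state=s0 head=6 tape=__cb__[b]_   (s0,b)→(s3,c,L)
state=s3 head=5 tape=__cb_[_]c_   (s3,_)→(s4,c,R)
state=s4 head=6 tape=__cb_c[c]_   (s4,c)→(s4,b,R)
state=s4 head=7 tape=__cb_cb[_]   (s4,_)→(s0,_,L)
state=s0 head=6 tape=__cb_c[b]_   (s0,b)→(s3,c,L)
state=s3 head=5 tape=__cb_[c]c_   (s3,c)→(s2,_,L)
state=s2 head=4 tape=__cb[_]_c_
The non-blank tape span at halt is cb__c.

cb__c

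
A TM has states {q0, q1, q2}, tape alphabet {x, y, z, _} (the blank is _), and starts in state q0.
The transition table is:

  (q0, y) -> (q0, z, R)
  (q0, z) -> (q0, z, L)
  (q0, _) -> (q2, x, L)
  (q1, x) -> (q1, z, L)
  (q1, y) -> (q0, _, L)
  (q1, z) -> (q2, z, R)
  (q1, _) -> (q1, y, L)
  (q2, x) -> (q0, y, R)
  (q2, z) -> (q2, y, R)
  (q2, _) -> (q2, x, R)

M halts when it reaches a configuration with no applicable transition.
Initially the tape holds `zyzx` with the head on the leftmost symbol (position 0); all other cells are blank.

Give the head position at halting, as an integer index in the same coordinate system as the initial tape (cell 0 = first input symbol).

state=q0 head=0 tape=__[z]yzx   (q0,z)→(q0,z,L)
state=q0 head=-1 tape=_[_]zyzx   (q0,_)→(q2,x,L)
state=q2 head=-2 tape=[_]xzyzx   (q2,_)→(q2,x,R)
state=q2 head=-1 tape=x[x]zyzx   (q2,x)→(q0,y,R)
state=q0 head=0 tape=xy[z]yzx   (q0,z)→(q0,z,L)
state=q0 head=-1 tape=x[y]zyzx   (q0,y)→(q0,z,R)
state=q0 head=0 tape=xz[z]yzx   (q0,z)→(q0,z,L)
state=q0 head=-1 tape=x[z]zyzx   (q0,z)→(q0,z,L)
state=q0 head=-2 tape=[x]zzyzx
At halt the head is at cell -2.

-2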